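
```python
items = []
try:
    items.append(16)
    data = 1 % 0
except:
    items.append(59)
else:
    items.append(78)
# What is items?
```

Step-by-step execution trace:
1. try: `items.append(16)` → items = [16].
2. `data = 1 % 0` raises ZeroDivisionError.
3. bare `except` matches → `items.append(59)` → items = [16, 59].
4. `else` is skipped (an exception was raised).
Result: [16, 59]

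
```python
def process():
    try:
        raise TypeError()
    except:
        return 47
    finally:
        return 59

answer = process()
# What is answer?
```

Step-by-step execution trace:
1. `process()` enters try: `raise TypeError()` raises TypeError.
2. bare `except` matches → `return 47` sets pending return value 47.
3. Before returning, `finally: return 59` runs and overrides the pending return.
4. process() returns 59 → answer = 59.
Result: 59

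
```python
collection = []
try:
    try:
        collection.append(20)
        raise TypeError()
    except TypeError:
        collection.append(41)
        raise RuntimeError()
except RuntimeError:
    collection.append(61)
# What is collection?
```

Step-by-step execution trace:
1. Inner try: `collection.append(20)` → collection = [20].
2. `raise TypeError()` raises TypeError.
3. Inner `except TypeError` matches → `collection.append(41)` → collection = [20, 41].
4. `raise RuntimeError()` raises RuntimeError; propagates to outer try.
5. Outer `except RuntimeError` matches → `collection.append(61)` → collection = [20, 41, 61].
Result: [20, 41, 61]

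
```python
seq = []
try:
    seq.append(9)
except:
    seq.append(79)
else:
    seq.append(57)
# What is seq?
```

Step-by-step execution trace:
1. try: `seq.append(9)` → seq = [9]. No exception raised.
2. `except` is skipped.
3. `else` runs (try completed without exception): `seq.append(57)` → seq = [9, 57].
Result: [9, 57]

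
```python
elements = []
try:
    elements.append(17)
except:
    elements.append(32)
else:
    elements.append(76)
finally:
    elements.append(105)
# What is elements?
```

Step-by-step execution trace:
1. try: `elements.append(17)` → elements = [17]. No exception raised.
2. `except` is skipped.
3. `else` runs: `elements.append(76)` → elements = [17, 76].
4. `finally` always runs: `elements.append(105)` → elements = [17, 76, 105].
Result: [17, 76, 105]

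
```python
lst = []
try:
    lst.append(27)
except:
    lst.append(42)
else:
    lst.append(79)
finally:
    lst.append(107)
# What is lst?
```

Step-by-step execution trace:
1. try: `lst.append(27)` → lst = [27]. No exception raised.
2. `except` is skipped.
3. `else` runs: `lst.append(79)` → lst = [27, 79].
4. `finally` always runs: `lst.append(107)` → lst = [27, 79, 107].
Result: [27, 79, 107]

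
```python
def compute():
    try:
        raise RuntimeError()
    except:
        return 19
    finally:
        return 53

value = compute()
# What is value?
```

Step-by-step execution trace:
1. `compute()` enters try: `raise RuntimeError()` raises RuntimeError.
2. bare `except` matches → `return 19` sets pending return value 19.
3. Before returning, `finally: return 53` runs and overrides the pending return.
4. compute() returns 53 → value = 53.
Result: 53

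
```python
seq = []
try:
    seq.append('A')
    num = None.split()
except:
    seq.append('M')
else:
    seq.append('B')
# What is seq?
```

Step-by-step execution trace:
1. try: `seq.append('A')` → seq = ['A'].
2. `num = None.split()` raises AttributeError.
3. bare `except` matches → `seq.append('M')` → seq = ['A', 'M'].
4. `else` is skipped (an exception was raised).
Result: ['A', 'M']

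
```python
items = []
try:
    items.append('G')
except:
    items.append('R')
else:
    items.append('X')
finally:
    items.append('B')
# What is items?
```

Step-by-step execution trace:
1. try: `items.append('G')` → items = ['G']. No exception raised.
2. `except` is skipped.
3. `else` runs: `items.append('X')` → items = ['G', 'X'].
4. `finally` always runs: `items.append('B')` → items = ['G', 'X', 'B'].
Result: ['G', 'X', 'B']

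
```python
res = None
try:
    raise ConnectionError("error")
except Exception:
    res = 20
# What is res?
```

Step-by-step execution trace:
1. `raise ConnectionError(...)` raises ConnectionError.
2. `except Exception` matches (ConnectionError is a subclass of Exception) → res = 20.
Result: 20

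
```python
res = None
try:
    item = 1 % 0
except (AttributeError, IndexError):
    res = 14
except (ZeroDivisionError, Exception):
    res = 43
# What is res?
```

Step-by-step execution trace:
1. `item = 1 % 0` raises ZeroDivisionError.
2. `except (AttributeError, IndexError)` does not match ZeroDivisionError; skipped.
3. `except (ZeroDivisionError, Exception)` matches (ZeroDivisionError is in the tuple) → res = 43.
Result: 43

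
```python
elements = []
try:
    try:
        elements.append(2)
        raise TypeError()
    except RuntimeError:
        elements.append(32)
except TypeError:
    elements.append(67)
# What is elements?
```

Step-by-step execution trace:
1. Inner try: `elements.append(2)` → elements = [2].
2. `raise TypeError()` raises TypeError.
3. Inner `except RuntimeError` does not match TypeError; exception propagates to outer try.
4. Outer `except TypeError` matches → `elements.append(67)` → elements = [2, 67].
Result: [2, 67]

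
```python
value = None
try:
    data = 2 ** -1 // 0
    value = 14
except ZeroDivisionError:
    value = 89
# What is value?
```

Step-by-step execution trace:
1. `data = 2 ** -1 // 0` raises ZeroDivisionError.
2. `value = 14` is not reached.
3. `except ZeroDivisionError` matches → value = 89.
Result: 89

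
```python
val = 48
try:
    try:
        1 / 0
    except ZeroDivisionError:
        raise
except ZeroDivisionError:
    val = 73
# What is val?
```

Step-by-step execution trace:
1. Inner try: `1 / 0` raises ZeroDivisionError.
2. Inner `except ZeroDivisionError` matches; bare `raise` re-raises the same ZeroDivisionError.
3. Outer `except ZeroDivisionError` matches → val = 73.
Result: 73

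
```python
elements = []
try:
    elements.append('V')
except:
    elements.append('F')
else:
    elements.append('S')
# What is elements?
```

Step-by-step execution trace:
1. try: `elements.append('V')` → elements = ['V']. No exception raised.
2. `except` is skipped.
3. `else` runs (try completed without exception): `elements.append('S')` → elements = ['V', 'S'].
Result: ['V', 'S']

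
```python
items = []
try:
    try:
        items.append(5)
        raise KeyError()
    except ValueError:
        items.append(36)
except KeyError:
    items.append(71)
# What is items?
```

Step-by-step execution trace:
1. Inner try: `items.append(5)` → items = [5].
2. `raise KeyError()` raises KeyError.
3. Inner `except ValueError` does not match KeyError; exception propagates to outer try.
4. Outer `except KeyError` matches → `items.append(71)` → items = [5, 71].
Result: [5, 71]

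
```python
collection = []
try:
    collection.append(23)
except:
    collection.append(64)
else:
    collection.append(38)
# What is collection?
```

Step-by-step execution trace:
1. try: `collection.append(23)` → collection = [23]. No exception raised.
2. `except` is skipped.
3. `else` runs (try completed without exception): `collection.append(38)` → collection = [23, 38].
Result: [23, 38]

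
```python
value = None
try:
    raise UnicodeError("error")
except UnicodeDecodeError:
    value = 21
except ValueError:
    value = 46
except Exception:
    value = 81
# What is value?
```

Step-by-step execution trace:
1. `raise UnicodeError(...)` raises UnicodeError.
2. `except UnicodeDecodeError` does not match (UnicodeError is not a subclass of UnicodeDecodeError); skipped.
3. `except ValueError` matches (UnicodeError is a subclass of ValueError) → value = 46.
4. `except Exception` is not reached.
Result: 46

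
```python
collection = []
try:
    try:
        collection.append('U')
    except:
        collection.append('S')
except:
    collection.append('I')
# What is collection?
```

Step-by-step execution trace:
1. Inner try: `collection.append('U')` → collection = ['U']. No exception raised.
2. Inner `except` is skipped.
3. Inner try completes normally; outer `except` is skipped.
Result: ['U']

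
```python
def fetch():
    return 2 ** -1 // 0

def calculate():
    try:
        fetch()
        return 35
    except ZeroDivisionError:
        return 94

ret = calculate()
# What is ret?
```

Step-by-step execution trace:
1. `calculate()` calls `fetch()`.
2. `fetch()` evaluates `2 ** -1 // 0`, which raises ZeroDivisionError; it propagates to the caller.
3. `return 35` is not reached.
4. `except ZeroDivisionError` in calculate matches → returns 94.
5. ret = 94.
Result: 94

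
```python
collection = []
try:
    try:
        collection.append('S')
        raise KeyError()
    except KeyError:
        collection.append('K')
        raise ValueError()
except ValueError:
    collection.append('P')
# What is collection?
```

Step-by-step execution trace:
1. Inner try: `collection.append('S')` → collection = ['S'].
2. `raise KeyError()` raises KeyError.
3. Inner `except KeyError` matches → `collection.append('K')` → collection = ['S', 'K'].
4. `raise ValueError()` raises ValueError; propagates to outer try.
5. Outer `except ValueError` matches → `collection.append('P')` → collection = ['S', 'K', 'P'].
Result: ['S', 'K', 'P']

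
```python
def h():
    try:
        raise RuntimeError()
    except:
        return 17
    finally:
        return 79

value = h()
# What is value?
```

Step-by-step execution trace:
1. `h()` enters try: `raise RuntimeError()` raises RuntimeError.
2. bare `except` matches → `return 17` sets pending return value 17.
3. Before returning, `finally: return 79` runs and overrides the pending return.
4. h() returns 79 → value = 79.
Result: 79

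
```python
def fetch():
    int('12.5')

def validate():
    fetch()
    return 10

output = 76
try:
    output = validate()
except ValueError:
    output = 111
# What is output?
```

Step-by-step execution trace:
1. output starts at 76.
2. try: `validate()` calls `fetch()`.
3. `fetch()` evaluates `int('12.5')`, which raises ValueError; it propagates through validate (uncaught).
4. `return 10` in validate is not reached; the assignment to output does not complete.
5. `except ValueError` matches → output = 111.
Result: 111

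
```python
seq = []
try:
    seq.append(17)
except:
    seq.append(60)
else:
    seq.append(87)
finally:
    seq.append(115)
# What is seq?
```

Step-by-step execution trace:
1. try: `seq.append(17)` → seq = [17]. No exception raised.
2. `except` is skipped.
3. `else` runs: `seq.append(87)` → seq = [17, 87].
4. `finally` always runs: `seq.append(115)` → seq = [17, 87, 115].
Result: [17, 87, 115]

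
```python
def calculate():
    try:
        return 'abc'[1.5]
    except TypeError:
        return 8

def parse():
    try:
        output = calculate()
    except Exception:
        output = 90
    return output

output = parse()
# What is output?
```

Step-by-step execution trace:
1. `parse()` calls `calculate()`.
2. In calculate: `'abc'[1.5]` raises TypeError; `except TypeError` catches it → returns 8.
3. In parse: `output = calculate()` → output = 8. No exception reaches parse.
4. `except Exception` is skipped; parse returns 8.
5. output = 8.
Result: 8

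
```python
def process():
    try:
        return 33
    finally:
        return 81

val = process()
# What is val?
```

Step-by-step execution trace:
1. `process()` enters try: `return 33` sets pending return value 33.
2. Before returning, `finally: return 81` runs and overrides the pending return.
3. process() returns 81 → val = 81.
Result: 81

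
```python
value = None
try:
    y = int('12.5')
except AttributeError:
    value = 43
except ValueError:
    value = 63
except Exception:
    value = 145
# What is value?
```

Step-by-step execution trace:
1. `y = int('12.5')` raises ValueError.
2. `except AttributeError` does not match ValueError; skipped.
3. `except ValueError` matches → value = 63.
4. Remaining except clauses are skipped.
Result: 63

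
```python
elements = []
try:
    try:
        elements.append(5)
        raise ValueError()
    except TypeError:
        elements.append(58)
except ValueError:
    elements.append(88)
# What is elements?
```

Step-by-step execution trace:
1. Inner try: `elements.append(5)` → elements = [5].
2. `raise ValueError()` raises ValueError.
3. Inner `except TypeError` does not match ValueError; exception propagates to outer try.
4. Outer `except ValueError` matches → `elements.append(88)` → elements = [5, 88].
Result: [5, 88]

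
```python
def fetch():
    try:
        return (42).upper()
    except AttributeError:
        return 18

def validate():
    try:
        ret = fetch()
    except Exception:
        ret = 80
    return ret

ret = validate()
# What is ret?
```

Step-by-step execution trace:
1. `validate()` calls `fetch()`.
2. In fetch: `(42).upper()` raises AttributeError; `except AttributeError` catches it → returns 18.
3. In validate: `ret = fetch()` → ret = 18. No exception reaches validate.
4. `except Exception` is skipped; validate returns 18.
5. ret = 18.
Result: 18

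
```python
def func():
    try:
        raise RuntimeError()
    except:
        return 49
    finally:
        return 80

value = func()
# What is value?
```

Step-by-step execution trace:
1. `func()` enters try: `raise RuntimeError()` raises RuntimeError.
2. bare `except` matches → `return 49` sets pending return value 49.
3. Before returning, `finally: return 80` runs and overrides the pending return.
4. func() returns 80 → value = 80.
Result: 80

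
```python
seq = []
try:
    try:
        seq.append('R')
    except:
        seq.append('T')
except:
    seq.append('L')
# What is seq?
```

Step-by-step execution trace:
1. Inner try: `seq.append('R')` → seq = ['R']. No exception raised.
2. Inner `except` is skipped.
3. Inner try completes normally; outer `except` is skipped.
Result: ['R']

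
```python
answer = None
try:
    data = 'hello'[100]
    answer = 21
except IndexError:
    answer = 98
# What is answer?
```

Step-by-step execution trace:
1. `data = 'hello'[100]` raises IndexError.
2. `answer = 21` is not reached.
3. `except IndexError` matches → answer = 98.
Result: 98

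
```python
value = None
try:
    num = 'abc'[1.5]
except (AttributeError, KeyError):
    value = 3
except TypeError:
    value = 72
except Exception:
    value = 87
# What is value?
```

Step-by-step execution trace:
1. `num = 'abc'[1.5]` raises TypeError.
2. `except (AttributeError, KeyError)` does not match TypeError; skipped.
3. `except TypeError` matches (exact type match) → value = 72.
4. `except Exception` is not reached.
Result: 72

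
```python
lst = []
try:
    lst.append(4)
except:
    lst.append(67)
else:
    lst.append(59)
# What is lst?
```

Step-by-step execution trace:
1. try: `lst.append(4)` → lst = [4]. No exception raised.
2. `except` is skipped.
3. `else` runs (try completed without exception): `lst.append(59)` → lst = [4, 59].
Result: [4, 59]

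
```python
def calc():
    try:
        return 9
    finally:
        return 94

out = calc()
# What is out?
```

Step-by-step execution trace:
1. `calc()` enters try: `return 9` sets pending return value 9.
2. Before returning, `finally: return 94` runs and overrides the pending return.
3. calc() returns 94 → out = 94.
Result: 94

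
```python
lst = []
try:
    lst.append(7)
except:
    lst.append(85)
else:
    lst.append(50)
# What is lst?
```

Step-by-step execution trace:
1. try: `lst.append(7)` → lst = [7]. No exception raised.
2. `except` is skipped.
3. `else` runs (try completed without exception): `lst.append(50)` → lst = [7, 50].
Result: [7, 50]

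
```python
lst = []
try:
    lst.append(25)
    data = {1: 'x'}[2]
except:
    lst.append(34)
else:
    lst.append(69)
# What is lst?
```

Step-by-step execution trace:
1. try: `lst.append(25)` → lst = [25].
2. `data = {1: 'x'}[2]` raises KeyError.
3. bare `except` matches → `lst.append(34)` → lst = [25, 34].
4. `else` is skipped (an exception was raised).
Result: [25, 34]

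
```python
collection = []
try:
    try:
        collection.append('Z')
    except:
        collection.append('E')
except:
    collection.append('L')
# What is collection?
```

Step-by-step execution trace:
1. Inner try: `collection.append('Z')` → collection = ['Z']. No exception raised.
2. Inner `except` is skipped.
3. Inner try completes normally; outer `except` is skipped.
Result: ['Z']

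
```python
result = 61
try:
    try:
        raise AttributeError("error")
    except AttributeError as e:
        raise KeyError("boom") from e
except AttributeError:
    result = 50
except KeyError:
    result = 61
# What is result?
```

Step-by-step execution trace:
1. Inner try raises AttributeError; inner `except AttributeError as e` catches it.
2. `raise KeyError(...) from e` raises KeyError (AttributeError is attached as __cause__, but only KeyError is active).
3. Outer `except AttributeError` does not match KeyError; skipped.
4. Outer `except KeyError` matches → result = 61.
Result: 61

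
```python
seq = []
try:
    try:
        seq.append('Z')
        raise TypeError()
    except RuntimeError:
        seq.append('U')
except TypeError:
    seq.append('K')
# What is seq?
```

Step-by-step execution trace:
1. Inner try: `seq.append('Z')` → seq = ['Z'].
2. `raise TypeError()` raises TypeError.
3. Inner `except RuntimeError` does not match TypeError; exception propagates to outer try.
4. Outer `except TypeError` matches → `seq.append('K')` → seq = ['Z', 'K'].
Result: ['Z', 'K']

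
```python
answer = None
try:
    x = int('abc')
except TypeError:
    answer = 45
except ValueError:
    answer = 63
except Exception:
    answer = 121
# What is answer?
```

Step-by-step execution trace:
1. `x = int('abc')` raises ValueError.
2. `except TypeError` does not match ValueError; skipped.
3. `except ValueError` matches → answer = 63.
4. Remaining except clauses are skipped.
Result: 63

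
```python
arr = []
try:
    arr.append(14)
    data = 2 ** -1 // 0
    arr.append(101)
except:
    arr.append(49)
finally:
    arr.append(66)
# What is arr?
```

Step-by-step execution trace:
1. try: `arr.append(14)` → arr = [14].
2. `data = 2 ** -1 // 0` raises ZeroDivisionError; `arr.append(101)` is not reached.
3. bare `except` matches → `arr.append(49)` → arr = [14, 49].
4. finally always runs: `arr.append(66)` → arr = [14, 49, 66].
Result: [14, 49, 66]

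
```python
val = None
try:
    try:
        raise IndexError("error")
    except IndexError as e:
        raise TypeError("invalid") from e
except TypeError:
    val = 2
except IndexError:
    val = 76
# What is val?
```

Step-by-step execution trace:
1. Inner try raises IndexError; inner `except IndexError as e` catches it.
2. `raise TypeError(...) from e` raises TypeError (IndexError is attached as __cause__, but only TypeError is active).
3. Outer `except TypeError` matches → val = 2.
4. `except IndexError` is not reached.
Result: 2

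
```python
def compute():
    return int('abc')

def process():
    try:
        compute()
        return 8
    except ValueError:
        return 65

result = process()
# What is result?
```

Step-by-step execution trace:
1. `process()` calls `compute()`.
2. `compute()` evaluates `int('abc')`, which raises ValueError; it propagates to the caller.
3. `return 8` is not reached.
4. `except ValueError` in process matches → returns 65.
5. result = 65.
Result: 65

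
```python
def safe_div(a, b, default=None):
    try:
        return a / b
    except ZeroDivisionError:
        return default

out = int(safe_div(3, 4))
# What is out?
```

Step-by-step execution trace:
1. `safe_div(3, 4)` enters try: `return 3 / 4` → returns 0.75. No exception raised.
2. `except ZeroDivisionError` is skipped.
3. `int(0.75)` → 0 → out = 0.
Result: 0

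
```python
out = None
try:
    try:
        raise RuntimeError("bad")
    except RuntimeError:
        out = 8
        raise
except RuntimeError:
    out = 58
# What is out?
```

Step-by-step execution trace:
1. Inner try: `raise RuntimeError("bad")` raises RuntimeError.
2. Inner `except RuntimeError` matches → out = 8.
3. bare `raise` re-raises the same RuntimeError.
4. Outer `except RuntimeError` matches → out = 58.
Result: 58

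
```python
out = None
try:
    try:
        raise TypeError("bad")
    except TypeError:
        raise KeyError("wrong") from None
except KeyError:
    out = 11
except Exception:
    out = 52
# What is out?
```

Step-by-step execution trace:
1. Inner try raises TypeError; inner `except TypeError` catches it.
2. `raise KeyError(...) from None` raises KeyError (from None suppresses __context__, but the active exception is still KeyError).
3. Outer `except KeyError` matches → out = 11.
4. `except Exception` is not reached.
Result: 11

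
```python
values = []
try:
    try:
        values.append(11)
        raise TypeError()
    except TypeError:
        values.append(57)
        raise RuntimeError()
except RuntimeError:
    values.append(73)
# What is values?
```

Step-by-step execution trace:
1. Inner try: `values.append(11)` → values = [11].
2. `raise TypeError()` raises TypeError.
3. Inner `except TypeError` matches → `values.append(57)` → values = [11, 57].
4. `raise RuntimeError()` raises RuntimeError; propagates to outer try.
5. Outer `except RuntimeError` matches → `values.append(73)` → values = [11, 57, 73].
Result: [11, 57, 73]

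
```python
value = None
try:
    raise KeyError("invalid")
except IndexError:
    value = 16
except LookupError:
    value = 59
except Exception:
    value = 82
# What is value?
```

Step-by-step execution trace:
1. `raise KeyError(...)` raises KeyError.
2. `except IndexError` does not match (KeyError is not a subclass of IndexError); skipped.
3. `except LookupError` matches (KeyError is a subclass of LookupError) → value = 59.
4. `except Exception` is not reached.
Result: 59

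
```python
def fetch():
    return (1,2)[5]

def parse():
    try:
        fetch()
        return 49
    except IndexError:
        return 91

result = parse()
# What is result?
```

Step-by-step execution trace:
1. `parse()` calls `fetch()`.
2. `fetch()` evaluates `(1,2)[5]`, which raises IndexError; it propagates to the caller.
3. `return 49` is not reached.
4. `except IndexError` in parse matches → returns 91.
5. result = 91.
Result: 91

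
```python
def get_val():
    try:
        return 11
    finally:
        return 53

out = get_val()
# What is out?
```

Step-by-step execution trace:
1. `get_val()` enters try: `return 11` sets pending return value 11.
2. Before returning, `finally: return 53` runs and overrides the pending return.
3. get_val() returns 53 → out = 53.
Result: 53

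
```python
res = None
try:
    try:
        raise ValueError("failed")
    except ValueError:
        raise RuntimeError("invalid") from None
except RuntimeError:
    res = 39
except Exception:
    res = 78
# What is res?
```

Step-by-step execution trace:
1. Inner try raises ValueError; inner `except ValueError` catches it.
2. `raise RuntimeError(...) from None` raises RuntimeError (from None suppresses __context__, but the active exception is still RuntimeError).
3. Outer `except RuntimeError` matches → res = 39.
4. `except Exception` is not reached.
Result: 39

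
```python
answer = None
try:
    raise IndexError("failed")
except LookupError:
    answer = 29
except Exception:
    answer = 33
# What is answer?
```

Step-by-step execution trace:
1. `raise IndexError(...)` raises IndexError.
2. `except LookupError` matches (IndexError is a subclass of LookupError) → answer = 29.
3. `except Exception` is not reached.
Result: 29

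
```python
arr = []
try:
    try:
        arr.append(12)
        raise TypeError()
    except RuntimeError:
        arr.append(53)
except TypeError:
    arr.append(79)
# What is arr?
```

Step-by-step execution trace:
1. Inner try: `arr.append(12)` → arr = [12].
2. `raise TypeError()` raises TypeError.
3. Inner `except RuntimeError` does not match TypeError; exception propagates to outer try.
4. Outer `except TypeError` matches → `arr.append(79)` → arr = [12, 79].
Result: [12, 79]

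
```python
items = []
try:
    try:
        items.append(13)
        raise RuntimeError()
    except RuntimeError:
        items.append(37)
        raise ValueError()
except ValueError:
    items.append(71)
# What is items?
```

Step-by-step execution trace:
1. Inner try: `items.append(13)` → items = [13].
2. `raise RuntimeError()` raises RuntimeError.
3. Inner `except RuntimeError` matches → `items.append(37)` → items = [13, 37].
4. `raise ValueError()` raises ValueError; propagates to outer try.
5. Outer `except ValueError` matches → `items.append(71)` → items = [13, 37, 71].
Result: [13, 37, 71]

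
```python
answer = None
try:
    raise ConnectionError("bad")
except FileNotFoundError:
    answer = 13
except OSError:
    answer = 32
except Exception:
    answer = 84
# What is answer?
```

Step-by-step execution trace:
1. `raise ConnectionError(...)` raises ConnectionError.
2. `except FileNotFoundError` does not match (ConnectionError is not a subclass of FileNotFoundError); skipped.
3. `except OSError` matches (ConnectionError is a subclass of OSError) → answer = 32.
4. `except Exception` is not reached.
Result: 32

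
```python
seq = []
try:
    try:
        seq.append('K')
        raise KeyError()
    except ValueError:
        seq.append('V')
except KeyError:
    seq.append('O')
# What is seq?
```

Step-by-step execution trace:
1. Inner try: `seq.append('K')` → seq = ['K'].
2. `raise KeyError()` raises KeyError.
3. Inner `except ValueError` does not match KeyError; exception propagates to outer try.
4. Outer `except KeyError` matches → `seq.append('O')` → seq = ['K', 'O'].
Result: ['K', 'O']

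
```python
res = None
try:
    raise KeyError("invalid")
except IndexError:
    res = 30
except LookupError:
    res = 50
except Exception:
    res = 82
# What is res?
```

Step-by-step execution trace:
1. `raise KeyError(...)` raises KeyError.
2. `except IndexError` does not match (KeyError is not a subclass of IndexError); skipped.
3. `except LookupError` matches (KeyError is a subclass of LookupError) → res = 50.
4. `except Exception` is not reached.
Result: 50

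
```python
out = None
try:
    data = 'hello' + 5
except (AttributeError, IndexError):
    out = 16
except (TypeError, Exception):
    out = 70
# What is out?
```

Step-by-step execution trace:
1. `data = 'hello' + 5` raises TypeError.
2. `except (AttributeError, IndexError)` does not match TypeError; skipped.
3. `except (TypeError, Exception)` matches (TypeError is in the tuple) → out = 70.
Result: 70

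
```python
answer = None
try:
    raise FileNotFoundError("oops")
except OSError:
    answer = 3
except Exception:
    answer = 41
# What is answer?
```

Step-by-step execution trace:
1. `raise FileNotFoundError(...)` raises FileNotFoundError.
2. `except OSError` matches (FileNotFoundError is a subclass of OSError) → answer = 3.
3. `except Exception` is not reached.
Result: 3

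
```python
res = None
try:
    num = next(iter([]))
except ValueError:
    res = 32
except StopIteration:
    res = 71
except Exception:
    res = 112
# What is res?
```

Step-by-step execution trace:
1. `num = next(iter([]))` raises StopIteration.
2. `except ValueError` does not match StopIteration; skipped.
3. `except StopIteration` matches → res = 71.
4. Remaining except clauses are skipped.
Result: 71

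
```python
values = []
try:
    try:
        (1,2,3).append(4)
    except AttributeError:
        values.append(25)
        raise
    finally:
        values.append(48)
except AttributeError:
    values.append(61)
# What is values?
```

Step-by-step execution trace:
1. Inner try: `(1,2,3).append(4)` raises AttributeError.
2. Inner `except AttributeError` matches → `values.append(25)` → values = [25].
3. bare `raise` re-raises AttributeError.
4. Inner `finally` runs during unwinding: `values.append(48)` → values = [25, 48].
5. Outer `except AttributeError` matches → `values.append(61)` → values = [25, 48, 61].
Result: [25, 48, 61]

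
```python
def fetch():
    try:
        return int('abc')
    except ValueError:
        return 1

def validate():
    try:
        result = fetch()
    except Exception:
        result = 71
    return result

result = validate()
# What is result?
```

Step-by-step execution trace:
1. `validate()` calls `fetch()`.
2. In fetch: `int('abc')` raises ValueError; `except ValueError` catches it → returns 1.
3. In validate: `result = fetch()` → result = 1. No exception reaches validate.
4. `except Exception` is skipped; validate returns 1.
5. result = 1.
Result: 1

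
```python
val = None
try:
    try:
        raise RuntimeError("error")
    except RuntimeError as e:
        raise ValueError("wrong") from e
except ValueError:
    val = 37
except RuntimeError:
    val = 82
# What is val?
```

Step-by-step execution trace:
1. Inner try raises RuntimeError; inner `except RuntimeError as e` catches it.
2. `raise ValueError(...) from e` raises ValueError (RuntimeError is attached as __cause__, but only ValueError is active).
3. Outer `except ValueError` matches → val = 37.
4. `except RuntimeError` is not reached.
Result: 37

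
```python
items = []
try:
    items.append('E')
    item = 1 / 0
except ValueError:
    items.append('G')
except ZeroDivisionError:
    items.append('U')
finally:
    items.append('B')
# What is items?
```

Step-by-step execution trace:
1. try: `items.append('E')` → items = ['E'].
2. `item = 1 / 0` raises ZeroDivisionError.
3. `except ValueError` does not match ZeroDivisionError; skipped.
4. `except ZeroDivisionError` matches → `items.append('U')` → items = ['E', 'U'].
5. finally always runs: `items.append('B')` → items = ['E', 'U', 'B'].
Result: ['E', 'U', 'B']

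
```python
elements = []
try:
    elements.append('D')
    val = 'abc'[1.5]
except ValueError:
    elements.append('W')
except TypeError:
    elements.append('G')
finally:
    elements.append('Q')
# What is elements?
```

Step-by-step execution trace:
1. try: `elements.append('D')` → elements = ['D'].
2. `val = 'abc'[1.5]` raises TypeError.
3. `except ValueError` does not match TypeError; skipped.
4. `except TypeError` matches → `elements.append('G')` → elements = ['D', 'G'].
5. finally always runs: `elements.append('Q')` → elements = ['D', 'G', 'Q'].
Result: ['D', 'G', 'Q']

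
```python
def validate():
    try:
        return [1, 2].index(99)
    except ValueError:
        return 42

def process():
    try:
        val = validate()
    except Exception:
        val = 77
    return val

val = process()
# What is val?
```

Step-by-step execution trace:
1. `process()` calls `validate()`.
2. In validate: `[1, 2].index(99)` raises ValueError; `except ValueError` catches it → returns 42.
3. In process: `val = validate()` → val = 42. No exception reaches process.
4. `except Exception` is skipped; process returns 42.
5. val = 42.
Result: 42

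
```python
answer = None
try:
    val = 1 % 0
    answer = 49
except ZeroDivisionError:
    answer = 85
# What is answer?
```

Step-by-step execution trace:
1. `val = 1 % 0` raises ZeroDivisionError.
2. `answer = 49` is not reached.
3. `except ZeroDivisionError` matches → answer = 85.
Result: 85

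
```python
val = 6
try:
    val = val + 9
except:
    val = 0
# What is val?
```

Step-by-step execution trace:
1. val starts at 6.
2. try: `val = val + 9` → val = 15. No exception raised.
3. `except` is skipped.
Result: 15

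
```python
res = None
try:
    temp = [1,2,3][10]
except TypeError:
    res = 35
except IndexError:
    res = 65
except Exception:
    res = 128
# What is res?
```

Step-by-step execution trace:
1. `temp = [1,2,3][10]` raises IndexError.
2. `except TypeError` does not match IndexError; skipped.
3. `except IndexError` matches → res = 65.
4. Remaining except clauses are skipped.
Result: 65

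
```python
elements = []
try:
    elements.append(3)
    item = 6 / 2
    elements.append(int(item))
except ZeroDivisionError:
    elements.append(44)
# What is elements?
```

Step-by-step execution trace:
1. try: `elements.append(3)` → elements = [3].
2. `item = 6 / 2` → item = 3.0. No exception raised.
3. `elements.append(int(item))` → elements = [3, 3].
4. `except ZeroDivisionError` is skipped (no exception was raised).
Result: [3, 3]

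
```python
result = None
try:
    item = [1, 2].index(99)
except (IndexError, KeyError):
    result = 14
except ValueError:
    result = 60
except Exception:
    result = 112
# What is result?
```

Step-by-step execution trace:
1. `item = [1, 2].index(99)` raises ValueError.
2. `except (IndexError, KeyError)` does not match ValueError; skipped.
3. `except ValueError` matches (exact type match) → result = 60.
4. `except Exception` is not reached.
Result: 60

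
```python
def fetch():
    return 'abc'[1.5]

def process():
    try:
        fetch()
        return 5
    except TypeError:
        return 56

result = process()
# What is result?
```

Step-by-step execution trace:
1. `process()` calls `fetch()`.
2. `fetch()` evaluates `'abc'[1.5]`, which raises TypeError; it propagates to the caller.
3. `return 5` is not reached.
4. `except TypeError` in process matches → returns 56.
5. result = 56.
Result: 56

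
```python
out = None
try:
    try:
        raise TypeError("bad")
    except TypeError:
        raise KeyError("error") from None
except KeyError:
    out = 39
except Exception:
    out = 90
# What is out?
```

Step-by-step execution trace:
1. Inner try raises TypeError; inner `except TypeError` catches it.
2. `raise KeyError(...) from None` raises KeyError (from None suppresses __context__, but the active exception is still KeyError).
3. Outer `except KeyError` matches → out = 39.
4. `except Exception` is not reached.
Result: 39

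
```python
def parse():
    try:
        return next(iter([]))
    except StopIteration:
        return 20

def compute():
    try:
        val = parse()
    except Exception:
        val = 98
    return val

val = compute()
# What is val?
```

Step-by-step execution trace:
1. `compute()` calls `parse()`.
2. In parse: `next(iter([]))` raises StopIteration; `except StopIteration` catches it → returns 20.
3. In compute: `val = parse()` → val = 20. No exception reaches compute.
4. `except Exception` is skipped; compute returns 20.
5. val = 20.
Result: 20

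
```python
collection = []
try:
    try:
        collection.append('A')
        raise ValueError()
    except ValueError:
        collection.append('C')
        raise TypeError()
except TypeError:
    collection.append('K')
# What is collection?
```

Step-by-step execution trace:
1. Inner try: `collection.append('A')` → collection = ['A'].
2. `raise ValueError()` raises ValueError.
3. Inner `except ValueError` matches → `collection.append('C')` → collection = ['A', 'C'].
4. `raise TypeError()` raises TypeError; propagates to outer try.
5. Outer `except TypeError` matches → `collection.append('K')` → collection = ['A', 'C', 'K'].
Result: ['A', 'C', 'K']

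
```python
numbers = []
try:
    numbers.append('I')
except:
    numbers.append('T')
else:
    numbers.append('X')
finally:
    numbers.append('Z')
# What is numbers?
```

Step-by-step execution trace:
1. try: `numbers.append('I')` → numbers = ['I']. No exception raised.
2. `except` is skipped.
3. `else` runs: `numbers.append('X')` → numbers = ['I', 'X'].
4. `finally` always runs: `numbers.append('Z')` → numbers = ['I', 'X', 'Z'].
Result: ['I', 'X', 'Z']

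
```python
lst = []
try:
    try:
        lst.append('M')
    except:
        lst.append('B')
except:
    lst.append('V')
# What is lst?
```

Step-by-step execution trace:
1. Inner try: `lst.append('M')` → lst = ['M']. No exception raised.
2. Inner `except` is skipped.
3. Inner try completes normally; outer `except` is skipped.
Result: ['M']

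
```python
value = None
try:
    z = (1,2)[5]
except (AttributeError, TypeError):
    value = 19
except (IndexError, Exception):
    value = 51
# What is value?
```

Step-by-step execution trace:
1. `z = (1,2)[5]` raises IndexError.
2. `except (AttributeError, TypeError)` does not match IndexError; skipped.
3. `except (IndexError, Exception)` matches (IndexError is in the tuple) → value = 51.
Result: 51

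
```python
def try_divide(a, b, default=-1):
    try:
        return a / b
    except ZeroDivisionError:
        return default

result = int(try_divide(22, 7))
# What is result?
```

Step-by-step execution trace:
1. `try_divide(22, 7)` enters try: `return 22 / 7` → returns 3.142857142857143. No exception raised.
2. `except ZeroDivisionError` is skipped.
3. `int(3.142857142857143)` → 3 → result = 3.
Result: 3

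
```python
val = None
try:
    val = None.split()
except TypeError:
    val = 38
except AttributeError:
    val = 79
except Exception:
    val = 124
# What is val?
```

Step-by-step execution trace:
1. `val = None.split()` raises AttributeError.
2. `except TypeError` does not match AttributeError; skipped.
3. `except AttributeError` matches → val = 79.
4. Remaining except clauses are skipped.
Result: 79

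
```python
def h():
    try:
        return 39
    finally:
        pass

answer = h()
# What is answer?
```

Step-by-step execution trace:
1. `h()` enters try: `return 39` sets pending return value 39.
2. Before returning, `finally: pass` runs (no effect).
3. h() returns 39 → answer = 39.
Result: 39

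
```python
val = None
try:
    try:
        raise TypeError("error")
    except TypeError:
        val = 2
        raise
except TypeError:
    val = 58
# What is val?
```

Step-by-step execution trace:
1. Inner try: `raise TypeError("error")` raises TypeError.
2. Inner `except TypeError` matches → val = 2.
3. bare `raise` re-raises the same TypeError.
4. Outer `except TypeError` matches → val = 58.
Result: 58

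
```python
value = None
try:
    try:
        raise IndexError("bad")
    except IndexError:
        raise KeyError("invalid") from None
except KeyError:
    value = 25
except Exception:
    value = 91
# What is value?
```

Step-by-step execution trace:
1. Inner try raises IndexError; inner `except IndexError` catches it.
2. `raise KeyError(...) from None` raises KeyError (from None suppresses __context__, but the active exception is still KeyError).
3. Outer `except KeyError` matches → value = 25.
4. `except Exception` is not reached.
Result: 25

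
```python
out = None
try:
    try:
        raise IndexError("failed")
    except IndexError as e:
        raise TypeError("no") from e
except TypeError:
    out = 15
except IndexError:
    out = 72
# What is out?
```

Step-by-step execution trace:
1. Inner try raises IndexError; inner `except IndexError as e` catches it.
2. `raise TypeError(...) from e` raises TypeError (IndexError is attached as __cause__, but only TypeError is active).
3. Outer `except TypeError` matches → out = 15.
4. `except IndexError` is not reached.
Result: 15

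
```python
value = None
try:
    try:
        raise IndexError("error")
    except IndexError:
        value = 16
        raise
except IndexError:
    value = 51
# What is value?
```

Step-by-step execution trace:
1. Inner try: `raise IndexError("error")` raises IndexError.
2. Inner `except IndexError` matches → value = 16.
3. bare `raise` re-raises the same IndexError.
4. Outer `except IndexError` matches → value = 51.
Result: 51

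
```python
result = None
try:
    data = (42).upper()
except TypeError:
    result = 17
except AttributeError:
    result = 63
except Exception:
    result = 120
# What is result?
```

Step-by-step execution trace:
1. `data = (42).upper()` raises AttributeError.
2. `except TypeError` does not match AttributeError; skipped.
3. `except AttributeError` matches → result = 63.
4. Remaining except clauses are skipped.
Result: 63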